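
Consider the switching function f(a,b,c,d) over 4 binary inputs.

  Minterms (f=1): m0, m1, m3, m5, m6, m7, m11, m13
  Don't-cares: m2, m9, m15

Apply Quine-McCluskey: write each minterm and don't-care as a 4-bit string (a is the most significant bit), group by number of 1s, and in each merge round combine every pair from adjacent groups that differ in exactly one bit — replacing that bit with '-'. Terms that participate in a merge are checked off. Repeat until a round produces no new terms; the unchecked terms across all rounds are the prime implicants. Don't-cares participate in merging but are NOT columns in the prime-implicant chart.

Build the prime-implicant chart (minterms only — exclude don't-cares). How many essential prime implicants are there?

3

Round 0: 0000✓ 0001✓ 0010✓ 0011✓ 0101✓ 0110✓ 0111✓ 1001✓ 1011✓ 1101✓ 1111✓
Round 1: -001✓ -011✓ -101✓ -111✓ 0-01✓ 0-10✓ 0-11✓ 00-0✓ 00-1✓ 000-✓ 001-✓ 01-1✓ 011-✓ 1-01✓ 1-11✓ 10-1✓ 11-1✓
Round 2: --01✓ --11✓ -0-1✓ -1-1✓ 0--1✓ 0-1- 00-- 1--1✓
Round 3: ---1
PIs = {---1, 0-1-, 00--}
Coverage chart:
  m0: 00-- ←essential
  m1: ---1,00--
  m3: ---1,0-1-,00--
  m5: ---1 ←essential
  m6: 0-1- ←essential
  m7: ---1,0-1-
  m11: ---1 ←essential
  m13: ---1 ←essential
Essential: ---1, 0-1-, 00--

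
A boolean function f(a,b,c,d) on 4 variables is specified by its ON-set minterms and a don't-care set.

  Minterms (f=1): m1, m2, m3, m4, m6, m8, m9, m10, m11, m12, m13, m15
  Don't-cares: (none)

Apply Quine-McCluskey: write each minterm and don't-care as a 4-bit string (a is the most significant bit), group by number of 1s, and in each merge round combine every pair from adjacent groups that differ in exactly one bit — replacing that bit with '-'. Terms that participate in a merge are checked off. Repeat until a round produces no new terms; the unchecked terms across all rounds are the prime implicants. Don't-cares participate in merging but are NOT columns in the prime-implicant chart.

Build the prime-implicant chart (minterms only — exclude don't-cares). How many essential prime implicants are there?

Round 0: 0001✓ 0010✓ 0011✓ 0100✓ 0110✓ 1000✓ 1001✓ 1010✓ 1011✓ 1100✓ 1101✓ 1111✓
Round 1: -001✓ -010✓ -011✓ -100 0-10 00-1✓ 001-✓ 01-0 1-00✓ 1-01✓ 1-11✓ 10-0✓ 10-1✓ 100-✓ 101-✓ 11-1✓ 110-✓
Round 2: -0-1 -01- 1--1 1-0- 10--
PIs = {-0-1, -01-, -100, 0-10, 01-0, 1--1, 1-0-, 10--}
Coverage chart:
  m1: -0-1 ←essential
  m2: -01-,0-10
  m3: -0-1,-01-
  m4: -100,01-0
  m6: 0-10,01-0
  m8: 1-0-,10--
  m9: -0-1,1--1,1-0-,10--
  m10: -01-,10--
  m11: -0-1,-01-,1--1,10--
  m12: -100,1-0-
  m13: 1--1,1-0-
  m15: 1--1 ←essential
Essential: -0-1, 1--1

2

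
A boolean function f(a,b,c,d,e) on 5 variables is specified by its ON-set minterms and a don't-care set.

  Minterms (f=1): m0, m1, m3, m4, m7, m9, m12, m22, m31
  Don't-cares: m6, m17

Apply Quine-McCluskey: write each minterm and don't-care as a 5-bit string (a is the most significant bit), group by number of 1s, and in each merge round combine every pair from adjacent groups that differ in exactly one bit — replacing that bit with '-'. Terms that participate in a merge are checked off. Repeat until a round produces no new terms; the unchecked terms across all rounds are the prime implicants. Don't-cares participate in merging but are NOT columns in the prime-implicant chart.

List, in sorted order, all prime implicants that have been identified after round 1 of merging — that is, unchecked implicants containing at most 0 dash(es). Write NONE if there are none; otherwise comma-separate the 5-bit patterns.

Round 0: 00000✓ 00001✓ 00011✓ 00100✓ 00110✓ 00111✓ 01001✓ 01100✓ 10001✓ 10110✓ 11111
Round 1: -0001 -0110 0-001 0-100 00-00 00-11 000-1 0000- 001-0 0011-
PIs = {-0001, -0110, 0-001, 0-100, 00-00, 00-11, 000-1, 0000-, 001-0, 0011-, 11111}

11111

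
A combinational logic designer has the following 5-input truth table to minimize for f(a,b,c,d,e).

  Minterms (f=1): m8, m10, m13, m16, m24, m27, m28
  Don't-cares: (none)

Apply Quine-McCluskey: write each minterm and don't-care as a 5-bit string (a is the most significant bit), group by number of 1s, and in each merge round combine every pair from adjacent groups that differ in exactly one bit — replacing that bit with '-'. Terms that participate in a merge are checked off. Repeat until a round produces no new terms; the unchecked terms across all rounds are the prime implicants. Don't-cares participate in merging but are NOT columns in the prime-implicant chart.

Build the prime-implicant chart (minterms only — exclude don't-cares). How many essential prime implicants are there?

5

size-2^0 implicants → 01000(✓)  01010(✓)  01101  10000(✓)  11000(✓)  11011  11100(✓)
size-2^1 implicants → -1000  010-0  1-000  11-00
Unchecked terms (primes): -1000, 010-0, 01101, 1-000, 11-00, 11011
Minterm coverage:
  m8 ⊆ -1000,010-0
  m10 ⊆ 010-0 [E]
  m13 ⊆ 01101 [E]
  m16 ⊆ 1-000 [E]
  m24 ⊆ -1000,1-000,11-00
  m27 ⊆ 11011 [E]
  m28 ⊆ 11-00 [E]
E = {010-0, 01101, 1-000, 11-00, 11011}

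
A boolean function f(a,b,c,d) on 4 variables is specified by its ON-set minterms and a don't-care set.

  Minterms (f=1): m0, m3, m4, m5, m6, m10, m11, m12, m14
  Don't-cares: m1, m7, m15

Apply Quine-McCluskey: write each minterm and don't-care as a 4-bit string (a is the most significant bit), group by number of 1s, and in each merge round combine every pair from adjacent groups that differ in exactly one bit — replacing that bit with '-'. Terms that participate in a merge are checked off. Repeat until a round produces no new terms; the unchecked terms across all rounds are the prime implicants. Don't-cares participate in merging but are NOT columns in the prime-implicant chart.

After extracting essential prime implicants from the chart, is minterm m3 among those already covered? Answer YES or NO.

size-2^0 implicants → 0000(✓)  0001(✓)  0011(✓)  0100(✓)  0101(✓)  0110(✓)  0111(✓)  1010(✓)  1011(✓)  1100(✓)  1110(✓)  1111(✓)
size-2^1 implicants → -011(✓)  -100(✓)  -110(✓)  -111(✓)  0-00(✓)  0-01(✓)  0-11(✓)  00-1(✓)  000-(✓)  01-0(✓)  01-1(✓)  010-(✓)  011-(✓)  1-10(✓)  1-11(✓)  101-(✓)  11-0(✓)  111-(✓)
size-2^2 implicants → --11  -1-0  -11-  0--1  0-0-  01--  1-1-
Unchecked terms (primes): --11, -1-0, -11-, 0--1, 0-0-, 01--, 1-1-
Minterm coverage:
  m0 ⊆ 0-0- [E]
  m3 ⊆ --11,0--1
  m4 ⊆ -1-0,0-0-,01--
  m5 ⊆ 0--1,0-0-,01--
  m6 ⊆ -1-0,-11-,01--
  m10 ⊆ 1-1- [E]
  m11 ⊆ --11,1-1-
  m12 ⊆ -1-0 [E]
  m14 ⊆ -1-0,-11-,1-1-
E = {-1-0, 0-0-, 1-1-}

NO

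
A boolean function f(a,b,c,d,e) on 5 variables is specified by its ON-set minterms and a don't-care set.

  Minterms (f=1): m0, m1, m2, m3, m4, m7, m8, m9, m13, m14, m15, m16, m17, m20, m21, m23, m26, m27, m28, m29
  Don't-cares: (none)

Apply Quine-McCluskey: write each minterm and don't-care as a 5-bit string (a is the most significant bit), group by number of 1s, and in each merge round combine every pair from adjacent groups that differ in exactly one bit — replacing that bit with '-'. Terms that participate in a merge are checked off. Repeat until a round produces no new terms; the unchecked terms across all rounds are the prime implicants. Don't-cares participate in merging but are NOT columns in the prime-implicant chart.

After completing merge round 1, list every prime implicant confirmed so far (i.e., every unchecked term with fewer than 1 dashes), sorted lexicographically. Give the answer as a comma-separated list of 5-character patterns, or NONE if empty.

size-2^0 implicants → 00000(✓)  00001(✓)  00010(✓)  00011(✓)  00100(✓)  00111(✓)  01000(✓)  01001(✓)  01101(✓)  01110(✓)  01111(✓)  10000(✓)  10001(✓)  10100(✓)  10101(✓)  10111(✓)  11010(✓)  11011(✓)  11100(✓)  11101(✓)
size-2^1 implicants → -0000(✓)  -0001(✓)  -0100(✓)  -0111  -1101  0-000(✓)  0-001(✓)  0-111  00-00(✓)  00-11  000-0(✓)  000-1(✓)  0000-(✓)  0001-(✓)  01-01  0100-(✓)  011-1  0111-  1-100(✓)  1-101(✓)  10-00(✓)  10-01(✓)  1000-(✓)  101-1  1010-(✓)  1101-  1110-(✓)
size-2^2 implicants → -0-00  -000-  0-00-  000--  1-10-  10-0-
Unchecked terms (primes): -0-00, -000-, -0111, -1101, 0-00-, 0-111, 00-11, 000--, 01-01, 011-1, 0111-, 1-10-, 10-0-, 101-1, 1101-

NONE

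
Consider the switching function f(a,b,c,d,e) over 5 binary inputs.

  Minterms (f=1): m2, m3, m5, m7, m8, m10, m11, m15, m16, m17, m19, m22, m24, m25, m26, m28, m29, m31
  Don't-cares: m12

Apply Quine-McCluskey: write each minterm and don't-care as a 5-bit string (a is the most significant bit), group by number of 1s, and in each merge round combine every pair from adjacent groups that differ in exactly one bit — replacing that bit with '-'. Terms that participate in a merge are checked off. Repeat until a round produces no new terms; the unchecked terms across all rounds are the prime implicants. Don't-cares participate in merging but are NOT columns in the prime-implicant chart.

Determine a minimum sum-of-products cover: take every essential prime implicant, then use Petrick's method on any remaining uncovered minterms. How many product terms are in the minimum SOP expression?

8

Round 0: 00010✓ 00011✓ 00101✓ 00111✓ 01000✓ 01010✓ 01011✓ 01100✓ 01111✓ 10000✓ 10001✓ 10011✓ 10110 11000✓ 11001✓ 11010✓ 11100✓ 11101✓ 11111✓
Round 1: -0011 -1000✓ -1010✓ -1100✓ -1111 0-010✓ 0-011✓ 0-111✓ 00-11✓ 0001-✓ 001-1 01-00✓ 01-11✓ 010-0✓ 0101-✓ 1-000✓ 1-001✓ 100-1 1000-✓ 11-00✓ 11-01✓ 110-0✓ 1100-✓ 111-1 1110-✓
Round 2: -1-00 -10-0 0--11 0-01- 1-00- 11-0-
PIs = {-0011, -1-00, -10-0, -1111, 0--11, 0-01-, 001-1, 1-00-, 100-1, 10110, 11-0-, 111-1}
Coverage chart:
  m2: 0-01- ←essential
  m3: -0011,0--11,0-01-
  m5: 001-1 ←essential
  m7: 0--11,001-1
  m8: -1-00,-10-0
  m10: -10-0,0-01-
  m11: 0--11,0-01-
  m15: -1111,0--11
  m16: 1-00- ←essential
  m17: 1-00-,100-1
  m19: -0011,100-1
  m22: 10110 ←essential
  m24: -1-00,-10-0,1-00-,11-0-
  m25: 1-00-,11-0-
  m26: -10-0 ←essential
  m28: -1-00,11-0-
  m29: 11-0-,111-1
  m31: -1111,111-1
Essential: -10-0, 0-01-, 001-1, 1-00-, 10110
Petrick residual → -0011, -1111, 11-0-
Min cover (8 terms): b'c'de + bc'e' + bcde + a'c'd + a'b'ce + ac'd' + ab'cde' + abd'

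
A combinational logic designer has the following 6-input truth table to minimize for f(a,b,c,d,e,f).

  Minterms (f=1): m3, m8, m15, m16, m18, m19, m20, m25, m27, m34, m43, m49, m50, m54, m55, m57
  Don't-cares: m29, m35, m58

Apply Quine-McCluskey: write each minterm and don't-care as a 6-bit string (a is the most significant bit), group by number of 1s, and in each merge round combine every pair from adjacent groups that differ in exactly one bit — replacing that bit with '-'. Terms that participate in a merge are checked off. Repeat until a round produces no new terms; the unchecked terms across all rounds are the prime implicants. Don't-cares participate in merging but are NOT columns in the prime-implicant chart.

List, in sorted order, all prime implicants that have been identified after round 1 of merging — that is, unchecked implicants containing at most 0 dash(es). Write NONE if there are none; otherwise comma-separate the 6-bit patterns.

Round 0: 000011✓ 001000 001111 010000✓ 010010✓ 010011✓ 010100✓ 011001✓ 011011✓ 011101✓ 100010✓ 100011✓ 101011✓ 110001✓ 110010✓ 110110✓ 110111✓ 111001✓ 111010✓
Round 1: -00011 -10010 -11001 0-0011 01-011 010-00 0100-0 01001- 011-01 0110-1 1-0010 10-011 10001- 11-001 11-010 110-10 11011-
PIs = {-00011, -10010, -11001, 0-0011, 001000, 001111, 01-011, 010-00, 0100-0, 01001-, 011-01, 0110-1, 1-0010, 10-011, 10001-, 11-001, 11-010, 110-10, 11011-}

001000, 001111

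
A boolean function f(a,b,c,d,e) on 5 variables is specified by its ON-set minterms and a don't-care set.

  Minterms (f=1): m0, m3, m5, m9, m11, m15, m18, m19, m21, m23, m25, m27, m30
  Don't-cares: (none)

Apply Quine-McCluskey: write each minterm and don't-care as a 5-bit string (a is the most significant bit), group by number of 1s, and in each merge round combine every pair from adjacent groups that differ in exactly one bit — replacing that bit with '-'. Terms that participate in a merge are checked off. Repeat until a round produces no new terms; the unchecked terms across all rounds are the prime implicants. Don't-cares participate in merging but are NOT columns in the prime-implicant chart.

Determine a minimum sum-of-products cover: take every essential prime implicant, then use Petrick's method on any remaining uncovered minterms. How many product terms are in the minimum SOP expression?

[col 0] 00000, 00011*, 00101*, 01001*, 01011*, 01111*, 10010*, 10011*, 10101*, 10111*, 11001*, 11011*, 11110
[col 1] -0011*, -0101, -1001*, -1011*, 0-011*, 01-11, 010-1*, 1-011*, 10-11, 1001-, 101-1, 110-1*
[col 2] --011, -10-1
Prime implicants: --011, -0101, -10-1, 00000, 01-11, 10-11, 1001-, 101-1, 11110
PI chart (minterm → PIs covering it):
  0 | 00000  (sole → essential)
  3 | --011  (sole → essential)
  5 | -0101  (sole → essential)
  9 | -10-1  (sole → essential)
  11 | --011,-10-1,01-11
  15 | 01-11  (sole → essential)
  18 | 1001-  (sole → essential)
  19 | --011,10-11,1001-
  21 | -0101,101-1
  23 | 10-11,101-1
  25 | -10-1  (sole → essential)
  27 | --011,-10-1
  30 | 11110  (sole → essential)
Essential prime implicants: --011, -0101, -10-1, 00000, 01-11, 1001-, 11110
Petrick residual → 10-11
Minimum SOP uses 8 PIs: c'de + b'cd'e + bc'e + a'b'c'd'e' + a'bde + ab'de + ab'c'd + abcde'

8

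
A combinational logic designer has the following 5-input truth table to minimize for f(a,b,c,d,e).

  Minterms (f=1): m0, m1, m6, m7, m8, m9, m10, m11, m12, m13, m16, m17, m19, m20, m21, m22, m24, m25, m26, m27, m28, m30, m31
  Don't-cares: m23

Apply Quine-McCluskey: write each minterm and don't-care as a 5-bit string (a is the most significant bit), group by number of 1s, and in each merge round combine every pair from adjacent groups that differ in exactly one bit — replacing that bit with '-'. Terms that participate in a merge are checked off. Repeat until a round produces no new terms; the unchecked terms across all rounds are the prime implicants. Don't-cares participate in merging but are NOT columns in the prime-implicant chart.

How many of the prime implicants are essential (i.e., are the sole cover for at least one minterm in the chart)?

Round 0: 00000✓ 00001✓ 00110✓ 00111✓ 01000✓ 01001✓ 01010✓ 01011✓ 01100✓ 01101✓ 10000✓ 10001✓ 10011✓ 10100✓ 10101✓ 10110✓ 10111✓ 11000✓ 11001✓ 11010✓ 11011✓ 11100✓ 11110✓ 11111✓
Round 1: -0000✓ -0001✓ -0110✓ -0111✓ -1000✓ -1001✓ -1010✓ -1011✓ -1100✓ 0-000✓ 0-001✓ 0000-✓ 0011-✓ 01-00✓ 01-01✓ 010-0✓ 010-1✓ 0100-✓ 0101-✓ 0110-✓ 1-000✓ 1-001✓ 1-011✓ 1-100✓ 1-110✓ 1-111✓ 10-00✓ 10-01✓ 10-11✓ 100-1✓ 1000-✓ 101-0✓ 101-1✓ 1010-✓ 1011-✓ 11-00✓ 11-10✓ 11-11✓ 110-0✓ 110-1✓ 1100-✓ 1101-✓ 111-0✓ 1111-✓
Round 2: --000✓ --001✓ -000-✓ -011- -1-00 -10-0✓ -10-1✓ -100-✓ -101-✓ 0-00-✓ 01-0- 010--✓ 1--00 1--11 1-0-1 1-00-✓ 1-1-0 1-11- 10--1 10-0- 101-- 11--0 11-1- 110--✓
Round 3: --00- -10--
PIs = {--00-, -011-, -1-00, -10--, 01-0-, 1--00, 1--11, 1-0-1, 1-1-0, 1-11-, 10--1, 10-0-, 101--, 11--0, 11-1-}
Coverage chart:
  m0: --00- ←essential
  m1: --00- ←essential
  m6: -011- ←essential
  m7: -011- ←essential
  m8: --00-,-1-00,-10--,01-0-
  m9: --00-,-10--,01-0-
  m10: -10-- ←essential
  m11: -10-- ←essential
  m12: -1-00,01-0-
  m13: 01-0- ←essential
  m16: --00-,1--00,10-0-
  m17: --00-,1-0-1,10--1,10-0-
  m19: 1--11,1-0-1,10--1
  m20: 1--00,1-1-0,10-0-,101--
  m21: 10--1,10-0-,101--
  m22: -011-,1-1-0,1-11-,101--
  m24: --00-,-1-00,-10--,1--00,11--0
  m25: --00-,-10--,1-0-1
  m26: -10--,11--0,11-1-
  m27: -10--,1--11,1-0-1,11-1-
  m28: -1-00,1--00,1-1-0,11--0
  m30: 1-1-0,1-11-,11--0,11-1-
  m31: 1--11,1-11-,11-1-
Essential: --00-, -011-, -10--, 01-0-

4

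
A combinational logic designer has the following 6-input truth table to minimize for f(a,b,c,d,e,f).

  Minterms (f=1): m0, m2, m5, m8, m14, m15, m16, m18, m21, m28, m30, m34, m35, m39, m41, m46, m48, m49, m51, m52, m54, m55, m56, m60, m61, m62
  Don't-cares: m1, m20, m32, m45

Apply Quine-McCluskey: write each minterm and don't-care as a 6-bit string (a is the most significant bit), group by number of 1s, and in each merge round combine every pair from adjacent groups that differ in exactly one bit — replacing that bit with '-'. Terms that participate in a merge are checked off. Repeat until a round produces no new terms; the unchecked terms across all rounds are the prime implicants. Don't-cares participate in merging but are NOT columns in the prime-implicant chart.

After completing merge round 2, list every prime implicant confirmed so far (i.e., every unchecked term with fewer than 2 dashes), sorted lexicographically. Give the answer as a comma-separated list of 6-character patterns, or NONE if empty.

[col 0] 000000*, 000001*, 000010*, 000101*, 001000*, 001110*, 001111*, 010000*, 010010*, 010100*, 010101*, 011100*, 011110*, 100000*, 100010*, 100011*, 100111*, 101001*, 101101*, 101110*, 110000*, 110001*, 110011*, 110100*, 110110*, 110111*, 111000*, 111100*, 111101*, 111110*
[col 1] -00000*, -00010*, -01110*, -10000*, -10100*, -11100*, -11110*, 0-0000*, 0-0010*, 0-0101, 0-1110*, 00-000, 000-01, 0000-0*, 00000-, 00111-, 01-100*, 010-00*, 0100-0*, 01010-, 0111-0*, 1-0000*, 1-0011*, 1-0111*, 1-1101, 1-1110*, 100-11*, 1000-0*, 10001-, 101-01, 11-000*, 11-100*, 11-110*, 110-00*, 110-11*, 1100-1, 11000-, 1101-0*, 11011-, 111-00*, 1111-0*, 11110-
[col 2] --0000, --1110, -000-0, -1-100, -10-00, -111-0, 0-00-0, 1-0-11, 11--00, 11-1-0
Prime implicants: --0000, --1110, -000-0, -1-100, -10-00, -111-0, 0-00-0, 0-0101, 00-000, 000-01, 00000-, 00111-, 01010-, 1-0-11, 1-1101, 10001-, 101-01, 11--00, 11-1-0, 1100-1, 11000-, 11011-, 11110-

0-0101, 00-000, 000-01, 00000-, 00111-, 01010-, 1-1101, 10001-, 101-01, 1100-1, 11000-, 11011-, 11110-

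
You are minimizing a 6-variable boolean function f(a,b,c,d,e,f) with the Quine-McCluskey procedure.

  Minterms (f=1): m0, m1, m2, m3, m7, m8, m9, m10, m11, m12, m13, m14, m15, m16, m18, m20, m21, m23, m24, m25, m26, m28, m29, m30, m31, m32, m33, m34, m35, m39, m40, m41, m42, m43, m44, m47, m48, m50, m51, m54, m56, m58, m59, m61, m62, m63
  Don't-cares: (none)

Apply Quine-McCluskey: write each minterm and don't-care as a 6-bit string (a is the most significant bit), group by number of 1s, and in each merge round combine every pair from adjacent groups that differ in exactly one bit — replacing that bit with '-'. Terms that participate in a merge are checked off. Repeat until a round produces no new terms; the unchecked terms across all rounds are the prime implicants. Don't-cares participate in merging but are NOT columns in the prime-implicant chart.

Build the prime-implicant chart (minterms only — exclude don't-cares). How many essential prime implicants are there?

8

[col 0] 000000*, 000001*, 000010*, 000011*, 000111*, 001000*, 001001*, 001010*, 001011*, 001100*, 001101*, 001110*, 001111*, 010000*, 010010*, 010100*, 010101*, 010111*, 011000*, 011001*, 011010*, 011100*, 011101*, 011110*, 011111*, 100000*, 100001*, 100010*, 100011*, 100111*, 101000*, 101001*, 101010*, 101011*, 101100*, 101111*, 110000*, 110010*, 110011*, 110110*, 111000*, 111010*, 111011*, 111101*, 111110*, 111111*
[col 1] -00000*, -00001*, -00010*, -00011*, -00111*, -01000*, -01001*, -01010*, -01011*, -01100*, -01111*, -10000*, -10010*, -11000*, -11010*, -11101*, -11110*, -11111*, 0-0000*, 0-0010*, 0-0111*, 0-1000*, 0-1001*, 0-1010*, 0-1100*, 0-1101*, 0-1110*, 0-1111*, 00-000*, 00-001*, 00-010*, 00-011*, 00-111*, 000-11*, 0000-0*, 0000-1*, 00000-*, 00001-*, 001-00*, 001-01*, 001-10*, 001-11*, 0010-0*, 0010-1*, 00100-*, 00101-*, 0011-0*, 0011-1*, 00110-*, 00111-*, 01-000*, 01-010*, 01-100*, 01-101*, 01-111*, 010-00*, 0100-0*, 0101-1*, 01010-*, 011-00*, 011-01*, 011-10*, 0110-0*, 01100-*, 0111-0*, 0111-1*, 01110-*, 01111-*, 1-0000*, 1-0010*, 1-0011*, 1-1000*, 1-1010*, 1-1011*, 1-1111*, 10-000*, 10-001*, 10-010*, 10-011*, 10-111*, 100-11*, 1000-0*, 1000-1*, 10000-*, 10001-*, 101-00*, 101-11*, 1010-0*, 1010-1*, 10100-*, 10101-*, 11-000*, 11-010*, 11-011*, 11-110*, 110-10*, 1100-0*, 11001-*, 111-10*, 111-11*, 1110-0*, 11101-*, 1111-1*, 11111-*
[col 2] --0000*, --0010*, --1000*, --1010*, --1111, -0-000*, -0-001*, -0-010*, -0-011*, -0-111*, -00-11*, -000-0*, -000-1*, -0000-*, -0001-*, -01-00, -01-11*, -010-0*, -010-1*, -0100-*, -0101-*, -1-000*, -1-010*, -100-0*, -11-10, -110-0*, -111-1, -1111-, 0--000*, 0--010*, 0--111, 0-00-0*, 0-1-00*, 0-1-01*, 0-1-10*, 0-10-0*, 0-100-*, 0-11-0*, 0-11-1*, 0-110-*, 0-111-*, 00--11*, 00-0-0*, 00-0-1*, 00-00-*, 00-01-*, 0000--*, 001--0*, 001--1*, 001-0-*, 001-1-*, 0010--*, 0011--*, 01--00, 01-0-0*, 01-1-1, 01-10-, 011--0*, 011-0-*, 0111--*, 1--000*, 1--010*, 1--011*, 1-00-0*, 1-001-*, 1-1-11, 1-10-0*, 1-101-*, 10--11*, 10-0-0*, 10-0-1*, 10-00-*, 10-01-*, 1000--*, 1010--*, 11--10, 11-0-0*, 11-01-*, 111-1-
[col 3] ---000*, ---010*, --00-0*, --10-0*, -0--11, -0-0-0*, -0-0-1*, -0-00-*, -0-01-*, -000--*, -010--*, -1-0-0*, 0--0-0*, 0-1--0, 0-1-0-, 0-11--, 00-0--*, 001---, 1--0-0*, 1--01-, 10-0--*
[col 4] ---0-0, -0-0--
Prime implicants: ---0-0, --1111, -0--11, -0-0--, -01-00, -11-10, -111-1, -1111-, 0--111, 0-1--0, 0-1-0-, 0-11--, 001---, 01--00, 01-1-1, 01-10-, 1--01-, 1-1-11, 11--10, 111-1-
PI chart (minterm → PIs covering it):
  0 | ---0-0,-0-0--
  1 | -0-0--  (sole → essential)
  2 | ---0-0,-0-0--
  3 | -0--11,-0-0--
  7 | -0--11,0--111
  8 | ---0-0,-0-0--,-01-00,0-1--0,0-1-0-,001---
  9 | -0-0--,0-1-0-,001---
  10 | ---0-0,-0-0--,0-1--0,001---
  11 | -0--11,-0-0--,001---
  12 | -01-00,0-1--0,0-1-0-,0-11--,001---
  13 | 0-1-0-,0-11--,001---
  14 | 0-1--0,0-11--,001---
  15 | --1111,-0--11,0--111,0-11--,001---
  16 | ---0-0,01--00
  18 | ---0-0  (sole → essential)
  20 | 01--00,01-10-
  21 | 01-1-1,01-10-
  23 | 0--111,01-1-1
  24 | ---0-0,0-1--0,0-1-0-,01--00
  25 | 0-1-0-  (sole → essential)
  26 | ---0-0,-11-10,0-1--0
  28 | 0-1--0,0-1-0-,0-11--,01--00,01-10-
  29 | -111-1,0-1-0-,0-11--,01-1-1,01-10-
  30 | -11-10,-1111-,0-1--0,0-11--
  31 | --1111,-111-1,-1111-,0--111,0-11--,01-1-1
  32 | ---0-0,-0-0--
  33 | -0-0--  (sole → essential)
  34 | ---0-0,-0-0--,1--01-
  35 | -0--11,-0-0--,1--01-
  39 | -0--11  (sole → essential)
  40 | ---0-0,-0-0--,-01-00
  41 | -0-0--  (sole → essential)
  42 | ---0-0,-0-0--,1--01-
  43 | -0--11,-0-0--,1--01-,1-1-11
  44 | -01-00  (sole → essential)
  47 | --1111,-0--11,1-1-11
  48 | ---0-0  (sole → essential)
  50 | ---0-0,1--01-,11--10
  51 | 1--01-  (sole → essential)
  54 | 11--10  (sole → essential)
  56 | ---0-0  (sole → essential)
  58 | ---0-0,-11-10,1--01-,11--10,111-1-
  59 | 1--01-,1-1-11,111-1-
  61 | -111-1  (sole → essential)
  62 | -11-10,-1111-,11--10,111-1-
  63 | --1111,-111-1,-1111-,1-1-11,111-1-
Essential prime implicants: ---0-0, -0--11, -0-0--, -01-00, -111-1, 0-1-0-, 1--01-, 11--10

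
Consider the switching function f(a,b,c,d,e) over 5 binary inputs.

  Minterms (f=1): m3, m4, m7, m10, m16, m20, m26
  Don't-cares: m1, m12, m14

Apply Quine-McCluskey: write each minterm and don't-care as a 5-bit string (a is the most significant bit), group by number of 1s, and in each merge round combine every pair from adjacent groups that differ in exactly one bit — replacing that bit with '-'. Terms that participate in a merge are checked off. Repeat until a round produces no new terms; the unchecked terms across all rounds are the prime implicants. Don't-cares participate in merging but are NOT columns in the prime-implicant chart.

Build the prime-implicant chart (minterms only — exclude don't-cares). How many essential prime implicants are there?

Round 0: 00001✓ 00011✓ 00100✓ 00111✓ 01010✓ 01100✓ 01110✓ 10000✓ 10100✓ 11010✓
Round 1: -0100 -1010 0-100 00-11 000-1 01-10 011-0 10-00
PIs = {-0100, -1010, 0-100, 00-11, 000-1, 01-10, 011-0, 10-00}
Coverage chart:
  m3: 00-11,000-1
  m4: -0100,0-100
  m7: 00-11 ←essential
  m10: -1010,01-10
  m16: 10-00 ←essential
  m20: -0100,10-00
  m26: -1010 ←essential
Essential: -1010, 00-11, 10-00

3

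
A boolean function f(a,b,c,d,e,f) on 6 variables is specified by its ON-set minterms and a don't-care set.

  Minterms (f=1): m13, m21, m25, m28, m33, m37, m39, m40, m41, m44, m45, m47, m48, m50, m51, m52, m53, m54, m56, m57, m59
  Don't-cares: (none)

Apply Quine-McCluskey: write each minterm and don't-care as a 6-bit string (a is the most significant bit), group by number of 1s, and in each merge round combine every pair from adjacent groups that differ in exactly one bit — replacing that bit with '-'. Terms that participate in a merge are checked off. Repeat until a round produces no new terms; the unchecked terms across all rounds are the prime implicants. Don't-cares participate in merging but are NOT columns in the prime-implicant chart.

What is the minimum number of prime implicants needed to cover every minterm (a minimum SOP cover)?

Round 0: 001101✓ 010101✓ 011001✓ 011100 100001✓ 100101✓ 100111✓ 101000✓ 101001✓ 101100✓ 101101✓ 101111✓ 110000✓ 110010✓ 110011✓ 110100✓ 110101✓ 110110✓ 111000✓ 111001✓ 111011✓
Round 1: -01101 -10101 -11001 1-0101 1-1000✓ 1-1001✓ 10-001✓ 10-101✓ 10-111✓ 100-01✓ 1001-1✓ 101-00✓ 101-01✓ 10100-✓ 1011-1✓ 10110-✓ 11-000 11-011 110-00✓ 110-10✓ 1100-0✓ 11001- 1101-0✓ 11010- 1110-1 11100-✓
Round 2: 1-100- 10--01 10-1-1 101-0- 110--0
PIs = {-01101, -10101, -11001, 011100, 1-0101, 1-100-, 10--01, 10-1-1, 101-0-, 11-000, 11-011, 110--0, 11001-, 11010-, 1110-1}
Coverage chart:
  m13: -01101 ←essential
  m21: -10101 ←essential
  m25: -11001 ←essential
  m28: 011100 ←essential
  m33: 10--01 ←essential
  m37: 1-0101,10--01,10-1-1
  m39: 10-1-1 ←essential
  m40: 1-100-,101-0-
  m41: 1-100-,10--01,101-0-
  m44: 101-0- ←essential
  m45: -01101,10--01,10-1-1,101-0-
  m47: 10-1-1 ←essential
  m48: 11-000,110--0
  m50: 110--0,11001-
  m51: 11-011,11001-
  m52: 110--0,11010-
  m53: -10101,1-0101,11010-
  m54: 110--0 ←essential
  m56: 1-100-,11-000
  m57: -11001,1-100-,1110-1
  m59: 11-011,1110-1
Essential: -01101, -10101, -11001, 011100, 10--01, 10-1-1, 101-0-, 110--0
Petrick residual → 1-100-, 11-011
Min cover (10 terms): b'cde'f + bc'de'f + bcd'e'f + a'bcde'f' + acd'e' + ab'e'f + ab'df + ab'ce' + abd'ef + abc'f'

10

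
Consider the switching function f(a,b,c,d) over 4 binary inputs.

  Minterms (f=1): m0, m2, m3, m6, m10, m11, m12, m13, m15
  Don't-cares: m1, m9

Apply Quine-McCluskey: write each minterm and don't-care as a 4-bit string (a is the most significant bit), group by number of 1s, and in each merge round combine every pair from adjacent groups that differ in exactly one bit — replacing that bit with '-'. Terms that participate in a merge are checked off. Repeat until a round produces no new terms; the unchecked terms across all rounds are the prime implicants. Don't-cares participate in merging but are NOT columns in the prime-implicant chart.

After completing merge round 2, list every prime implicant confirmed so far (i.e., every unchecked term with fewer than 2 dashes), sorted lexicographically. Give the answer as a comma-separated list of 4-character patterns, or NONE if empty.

[col 0] 0000*, 0001*, 0010*, 0011*, 0110*, 1001*, 1010*, 1011*, 1100*, 1101*, 1111*
[col 1] -001*, -010*, -011*, 0-10, 00-0*, 00-1*, 000-*, 001-*, 1-01*, 1-11*, 10-1*, 101-*, 11-1*, 110-
[col 2] -0-1, -01-, 00--, 1--1
Prime implicants: -0-1, -01-, 0-10, 00--, 1--1, 110-

0-10, 110-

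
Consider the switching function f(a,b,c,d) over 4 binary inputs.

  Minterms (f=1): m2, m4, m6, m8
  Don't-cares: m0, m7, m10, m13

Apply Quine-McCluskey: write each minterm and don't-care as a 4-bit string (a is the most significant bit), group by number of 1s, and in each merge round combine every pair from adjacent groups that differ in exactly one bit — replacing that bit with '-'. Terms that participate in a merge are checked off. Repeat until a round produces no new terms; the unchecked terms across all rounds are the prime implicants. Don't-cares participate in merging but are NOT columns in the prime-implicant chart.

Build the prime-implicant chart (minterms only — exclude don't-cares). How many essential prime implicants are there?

[col 0] 0000*, 0010*, 0100*, 0110*, 0111*, 1000*, 1010*, 1101
[col 1] -000*, -010*, 0-00*, 0-10*, 00-0*, 01-0*, 011-, 10-0*
[col 2] -0-0, 0--0
Prime implicants: -0-0, 0--0, 011-, 1101
PI chart (minterm → PIs covering it):
  2 | -0-0,0--0
  4 | 0--0  (sole → essential)
  6 | 0--0,011-
  8 | -0-0  (sole → essential)
Essential prime implicants: -0-0, 0--0

2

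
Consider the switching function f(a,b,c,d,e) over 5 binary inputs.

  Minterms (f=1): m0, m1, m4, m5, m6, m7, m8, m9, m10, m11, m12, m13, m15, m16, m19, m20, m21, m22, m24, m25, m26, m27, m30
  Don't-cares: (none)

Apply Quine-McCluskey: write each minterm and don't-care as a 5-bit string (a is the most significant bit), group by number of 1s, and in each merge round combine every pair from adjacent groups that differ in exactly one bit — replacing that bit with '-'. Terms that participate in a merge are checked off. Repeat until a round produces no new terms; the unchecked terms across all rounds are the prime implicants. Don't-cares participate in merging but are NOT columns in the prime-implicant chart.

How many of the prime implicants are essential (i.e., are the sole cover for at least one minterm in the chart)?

4

[col 0] 00000*, 00001*, 00100*, 00101*, 00110*, 00111*, 01000*, 01001*, 01010*, 01011*, 01100*, 01101*, 01111*, 10000*, 10011*, 10100*, 10101*, 10110*, 11000*, 11001*, 11010*, 11011*, 11110*
[col 1] -0000*, -0100*, -0101*, -0110*, -1000*, -1001*, -1010*, -1011*, 0-000*, 0-001*, 0-100*, 0-101*, 0-111*, 00-00*, 00-01*, 0000-*, 001-0*, 001-1*, 0010-*, 0011-*, 01-00*, 01-01*, 01-11*, 010-0*, 010-1*, 0100-*, 0101-*, 011-1*, 0110-*, 1-000*, 1-011, 1-110, 10-00*, 101-0*, 1010-*, 11-10, 110-0*, 110-1*, 1100-*, 1101-*
[col 2] --000, -0-00, -01-0, -010-, -10-0*, -10-1*, -100-*, -101-*, 0--00*, 0--01*, 0-00-*, 0-1-1, 0-10-*, 00-0-*, 001--, 01--1, 01-0-*, 010--*, 110--*
[col 3] -10--, 0--0-
Prime implicants: --000, -0-00, -01-0, -010-, -10--, 0--0-, 0-1-1, 001--, 01--1, 1-011, 1-110, 11-10
PI chart (minterm → PIs covering it):
  0 | --000,-0-00,0--0-
  1 | 0--0-  (sole → essential)
  4 | -0-00,-01-0,-010-,0--0-,001--
  5 | -010-,0--0-,0-1-1,001--
  6 | -01-0,001--
  7 | 0-1-1,001--
  8 | --000,-10--,0--0-
  9 | -10--,0--0-,01--1
  10 | -10--  (sole → essential)
  11 | -10--,01--1
  12 | 0--0-  (sole → essential)
  13 | 0--0-,0-1-1,01--1
  15 | 0-1-1,01--1
  16 | --000,-0-00
  19 | 1-011  (sole → essential)
  20 | -0-00,-01-0,-010-
  21 | -010-  (sole → essential)
  22 | -01-0,1-110
  24 | --000,-10--
  25 | -10--  (sole → essential)
  26 | -10--,11-10
  27 | -10--,1-011
  30 | 1-110,11-10
Essential prime implicants: -010-, -10--, 0--0-, 1-011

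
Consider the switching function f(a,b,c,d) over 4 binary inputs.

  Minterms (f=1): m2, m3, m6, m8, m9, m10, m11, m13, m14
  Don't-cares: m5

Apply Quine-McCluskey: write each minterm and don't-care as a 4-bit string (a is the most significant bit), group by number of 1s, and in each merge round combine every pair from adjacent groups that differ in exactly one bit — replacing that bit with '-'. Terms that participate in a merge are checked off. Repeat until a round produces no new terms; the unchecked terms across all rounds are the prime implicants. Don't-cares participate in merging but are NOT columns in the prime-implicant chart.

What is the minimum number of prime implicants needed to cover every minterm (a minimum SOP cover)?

4

Round 0: 0010✓ 0011✓ 0101✓ 0110✓ 1000✓ 1001✓ 1010✓ 1011✓ 1101✓ 1110✓
Round 1: -010✓ -011✓ -101 -110✓ 0-10✓ 001-✓ 1-01 1-10✓ 10-0✓ 10-1✓ 100-✓ 101-✓
Round 2: --10 -01- 10--
PIs = {--10, -01-, -101, 1-01, 10--}
Coverage chart:
  m2: --10,-01-
  m3: -01- ←essential
  m6: --10 ←essential
  m8: 10-- ←essential
  m9: 1-01,10--
  m10: --10,-01-,10--
  m11: -01-,10--
  m13: -101,1-01
  m14: --10 ←essential
Essential: --10, -01-, 10--
Petrick residual → -101
Min cover (4 terms): cd' + b'c + bc'd + ab'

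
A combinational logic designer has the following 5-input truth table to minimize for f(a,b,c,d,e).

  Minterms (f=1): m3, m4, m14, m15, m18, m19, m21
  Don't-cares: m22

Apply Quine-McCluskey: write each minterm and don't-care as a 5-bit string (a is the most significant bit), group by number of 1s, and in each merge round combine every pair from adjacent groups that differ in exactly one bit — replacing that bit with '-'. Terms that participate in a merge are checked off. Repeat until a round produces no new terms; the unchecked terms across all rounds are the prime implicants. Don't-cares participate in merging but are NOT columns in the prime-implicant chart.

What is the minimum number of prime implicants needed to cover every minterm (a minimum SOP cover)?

Round 0: 00011✓ 00100 01110✓ 01111✓ 10010✓ 10011✓ 10101 10110✓
Round 1: -0011 0111- 10-10 1001-
PIs = {-0011, 00100, 0111-, 10-10, 1001-, 10101}
Coverage chart:
  m3: -0011 ←essential
  m4: 00100 ←essential
  m14: 0111- ←essential
  m15: 0111- ←essential
  m18: 10-10,1001-
  m19: -0011,1001-
  m21: 10101 ←essential
Essential: -0011, 00100, 0111-, 10101
Petrick residual → 10-10
Min cover (5 terms): b'c'de + a'b'cd'e' + a'bcd + ab'de' + ab'cd'e

5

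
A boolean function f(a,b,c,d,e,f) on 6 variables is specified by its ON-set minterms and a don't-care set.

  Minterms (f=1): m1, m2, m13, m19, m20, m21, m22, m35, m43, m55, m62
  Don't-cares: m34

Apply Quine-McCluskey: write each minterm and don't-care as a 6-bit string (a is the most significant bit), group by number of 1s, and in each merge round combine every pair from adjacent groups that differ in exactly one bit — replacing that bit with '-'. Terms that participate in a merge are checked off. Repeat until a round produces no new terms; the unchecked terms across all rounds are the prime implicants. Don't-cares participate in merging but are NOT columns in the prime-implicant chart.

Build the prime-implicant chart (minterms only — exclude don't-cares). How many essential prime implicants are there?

[col 0] 000001, 000010*, 001101, 010011, 010100*, 010101*, 010110*, 100010*, 100011*, 101011*, 110111, 111110
[col 1] -00010, 0101-0, 01010-, 10-011, 10001-
Prime implicants: -00010, 000001, 001101, 010011, 0101-0, 01010-, 10-011, 10001-, 110111, 111110
PI chart (minterm → PIs covering it):
  1 | 000001  (sole → essential)
  2 | -00010  (sole → essential)
  13 | 001101  (sole → essential)
  19 | 010011  (sole → essential)
  20 | 0101-0,01010-
  21 | 01010-  (sole → essential)
  22 | 0101-0  (sole → essential)
  35 | 10-011,10001-
  43 | 10-011  (sole → essential)
  55 | 110111  (sole → essential)
  62 | 111110  (sole → essential)
Essential prime implicants: -00010, 000001, 001101, 010011, 0101-0, 01010-, 10-011, 110111, 111110

9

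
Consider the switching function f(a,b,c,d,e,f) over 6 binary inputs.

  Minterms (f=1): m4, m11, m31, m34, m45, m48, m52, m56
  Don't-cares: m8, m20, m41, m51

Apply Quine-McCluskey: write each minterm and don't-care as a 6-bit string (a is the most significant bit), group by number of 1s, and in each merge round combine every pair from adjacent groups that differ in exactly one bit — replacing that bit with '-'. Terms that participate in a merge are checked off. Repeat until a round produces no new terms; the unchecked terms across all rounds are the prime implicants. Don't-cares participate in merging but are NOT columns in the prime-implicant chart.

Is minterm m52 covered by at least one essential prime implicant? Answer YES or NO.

[col 0] 000100*, 001000, 001011, 010100*, 011111, 100010, 101001*, 101101*, 110000*, 110011, 110100*, 111000*
[col 1] -10100, 0-0100, 101-01, 11-000, 110-00
Prime implicants: -10100, 0-0100, 001000, 001011, 011111, 100010, 101-01, 11-000, 110-00, 110011
PI chart (minterm → PIs covering it):
  4 | 0-0100  (sole → essential)
  11 | 001011  (sole → essential)
  31 | 011111  (sole → essential)
  34 | 100010  (sole → essential)
  45 | 101-01  (sole → essential)
  48 | 11-000,110-00
  52 | -10100,110-00
  56 | 11-000  (sole → essential)
Essential prime implicants: 0-0100, 001011, 011111, 100010, 101-01, 11-000

NO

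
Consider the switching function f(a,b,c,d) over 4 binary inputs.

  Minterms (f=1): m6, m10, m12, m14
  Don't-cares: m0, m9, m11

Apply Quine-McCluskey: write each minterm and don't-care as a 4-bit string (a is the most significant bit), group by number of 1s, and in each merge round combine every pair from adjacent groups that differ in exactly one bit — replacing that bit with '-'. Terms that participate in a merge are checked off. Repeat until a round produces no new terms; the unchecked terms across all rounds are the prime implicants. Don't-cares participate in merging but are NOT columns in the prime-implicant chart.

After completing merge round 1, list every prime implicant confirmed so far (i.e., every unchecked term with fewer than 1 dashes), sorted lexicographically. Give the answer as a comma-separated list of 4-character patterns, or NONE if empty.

0000

Round 0: 0000 0110✓ 1001✓ 1010✓ 1011✓ 1100✓ 1110✓
Round 1: -110 1-10 10-1 101- 11-0
PIs = {-110, 0000, 1-10, 10-1, 101-, 11-0}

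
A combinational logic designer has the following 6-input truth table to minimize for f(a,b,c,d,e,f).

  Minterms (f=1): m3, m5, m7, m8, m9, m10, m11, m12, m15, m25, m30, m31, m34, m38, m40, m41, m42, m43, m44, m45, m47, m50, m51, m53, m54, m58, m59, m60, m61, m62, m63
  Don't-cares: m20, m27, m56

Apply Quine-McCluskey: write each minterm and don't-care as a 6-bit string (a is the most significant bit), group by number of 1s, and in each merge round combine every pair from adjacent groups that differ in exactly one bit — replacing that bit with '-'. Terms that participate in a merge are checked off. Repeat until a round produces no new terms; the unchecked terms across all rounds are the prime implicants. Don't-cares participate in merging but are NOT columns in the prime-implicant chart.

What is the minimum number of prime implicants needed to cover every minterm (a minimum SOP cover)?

11

Round 0: 000011✓ 000101✓ 000111✓ 001000✓ 001001✓ 001010✓ 001011✓ 001100✓ 001111✓ 010100 011001✓ 011011✓ 011110✓ 011111✓ 100010✓ 100110✓ 101000✓ 101001✓ 101010✓ 101011✓ 101100✓ 101101✓ 101111✓ 110010✓ 110011✓ 110101✓ 110110✓ 111000✓ 111010✓ 111011✓ 111100✓ 111101✓ 111110✓ 111111✓
Round 1: -01000✓ -01001✓ -01010✓ -01011✓ -01100✓ -01111✓ -11011✓ -11110✓ -11111✓ 0-1001✓ 0-1011✓ 0-1111✓ 00-011✓ 00-111✓ 000-11✓ 0001-1 001-00✓ 001-11✓ 0010-0✓ 0010-1✓ 00100-✓ 00101-✓ 011-11✓ 0110-1✓ 01111-✓ 1-0010✓ 1-0110✓ 1-1000✓ 1-1010✓ 1-1011✓ 1-1100✓ 1-1101✓ 1-1111✓ 10-010✓ 100-10✓ 101-00✓ 101-01✓ 101-11✓ 1010-0✓ 1010-1✓ 10100-✓ 10101-✓ 1011-1✓ 10110-✓ 11-010✓ 11-011✓ 11-101 11-110✓ 110-10✓ 11001-✓ 111-00✓ 111-10✓ 111-11✓ 1110-0✓ 11101-✓ 1111-0✓ 1111-1✓ 11110-✓ 11111-✓
Round 2: --1011✓ --1111✓ -01-00 -01-11✓ -010-0✓ -010-1✓ -0100-✓ -0101-✓ -11-11✓ -1111- 0-1-11✓ 0-10-1 00--11 0010--✓ 1--010 1-0-10 1-1-00 1-1-11✓ 1-10-0 1-101- 1-11-1 1-110- 101--1 101-0- 1010--✓ 11--10 11-01- 111--0 111-1- 1111--
Round 3: --1-11 -010--
PIs = {--1-11, -01-00, -010--, -1111-, 0-10-1, 00--11, 0001-1, 010100, 1--010, 1-0-10, 1-1-00, 1-10-0, 1-101-, 1-11-1, 1-110-, 101--1, 101-0-, 11--10, 11-01-, 11-101, 111--0, 111-1-, 1111--}
Coverage chart:
  m3: 00--11 ←essential
  m5: 0001-1 ←essential
  m7: 00--11,0001-1
  m8: -01-00,-010--
  m9: -010--,0-10-1
  m10: -010-- ←essential
  m11: --1-11,-010--,0-10-1,00--11
  m12: -01-00 ←essential
  m15: --1-11,00--11
  m25: 0-10-1 ←essential
  m30: -1111- ←essential
  m31: --1-11,-1111-
  m34: 1--010,1-0-10
  m38: 1-0-10 ←essential
  m40: -01-00,-010--,1-1-00,1-10-0,101-0-
  m41: -010--,101--1,101-0-
  m42: -010--,1--010,1-10-0,1-101-
  m43: --1-11,-010--,1-101-,101--1
  m44: -01-00,1-1-00,1-110-,101-0-
  m45: 1-11-1,1-110-,101--1,101-0-
  m47: --1-11,1-11-1,101--1
  m50: 1--010,1-0-10,11--10,11-01-
  m51: 11-01- ←essential
  m53: 11-101 ←essential
  m54: 1-0-10,11--10
  m58: 1--010,1-10-0,1-101-,11--10,11-01-,111--0,111-1-
  m59: --1-11,1-101-,11-01-,111-1-
  m60: 1-1-00,1-110-,111--0,1111--
  m61: 1-11-1,1-110-,11-101,1111--
  m62: -1111-,11--10,111--0,111-1-,1111--
  m63: --1-11,-1111-,1-11-1,111-1-,1111--
Essential: -01-00, -010--, -1111-, 0-10-1, 00--11, 0001-1, 1-0-10, 11-01-, 11-101
Petrick residual → --1-11, 1-110-
Min cover (11 terms): cef + b'ce'f' + b'cd' + bcde + a'cd'f + a'b'ef + a'b'c'df + ac'ef' + acde' + abd'e + abde'f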